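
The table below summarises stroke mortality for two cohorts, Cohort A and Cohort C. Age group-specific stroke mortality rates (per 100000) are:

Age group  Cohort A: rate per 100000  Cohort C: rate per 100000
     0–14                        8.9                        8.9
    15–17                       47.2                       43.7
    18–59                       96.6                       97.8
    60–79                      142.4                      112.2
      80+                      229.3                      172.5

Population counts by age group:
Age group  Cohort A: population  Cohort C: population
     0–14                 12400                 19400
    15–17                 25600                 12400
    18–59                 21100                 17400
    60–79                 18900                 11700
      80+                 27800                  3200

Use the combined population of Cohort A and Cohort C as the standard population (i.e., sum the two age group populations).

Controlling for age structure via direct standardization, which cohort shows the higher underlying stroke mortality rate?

Combined standard total = 169900; weights = 0.1872, 0.2237, 0.2266, 0.1801, 0.1825.
Cohort A: 0.1872×8.9 + 0.2237×47.2 + 0.2266×96.6 + 0.1801×142.4 + 0.1825×229.3 = 101.5978 per 100000.
Cohort C: 0.1872×8.9 + 0.2237×43.7 + 0.2266×97.8 + 0.1801×112.2 + 0.1825×172.5 = 85.2839 per 100000.

Cohort A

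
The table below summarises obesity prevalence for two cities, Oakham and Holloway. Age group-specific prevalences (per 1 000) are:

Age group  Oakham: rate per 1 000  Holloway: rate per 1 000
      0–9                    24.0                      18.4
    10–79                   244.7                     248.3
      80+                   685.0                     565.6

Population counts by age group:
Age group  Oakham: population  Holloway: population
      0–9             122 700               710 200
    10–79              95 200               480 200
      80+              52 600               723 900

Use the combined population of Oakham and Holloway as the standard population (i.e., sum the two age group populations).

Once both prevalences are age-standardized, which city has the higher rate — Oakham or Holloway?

Oakham

Combined standard total = 2 184 800; weights = 0.3812, 0.2634, 0.3554.
Oakham: 0.3812×24.0 + 0.2634×244.7 + 0.3554×685.0 = 317.0508 per 1 000.
Holloway: 0.3812×18.4 + 0.2634×248.3 + 0.3554×565.6 = 273.4280 per 1 000.
The crude rates (230.21 vs 283.00) would put Holloway higher, but that reflects its age composition; once standardized to a common age structure, Oakham has the higher underlying rate.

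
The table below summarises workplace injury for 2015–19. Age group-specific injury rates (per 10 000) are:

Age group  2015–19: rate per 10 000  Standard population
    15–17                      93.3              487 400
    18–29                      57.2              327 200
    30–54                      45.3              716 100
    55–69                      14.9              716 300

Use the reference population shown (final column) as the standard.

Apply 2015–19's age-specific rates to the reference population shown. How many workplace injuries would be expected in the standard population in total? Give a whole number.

Expected workplace injuries = Σ (standard pop × age-specific rate ÷ 10 000)
= 487 400×93.3/10 000 + 327 200×57.2/10 000 + 716 100×45.3/10 000 + 716 300×14.9/10 000
= 4547.44 + 1871.58 + 3243.93 + 1067.29 = 10730.25.

10730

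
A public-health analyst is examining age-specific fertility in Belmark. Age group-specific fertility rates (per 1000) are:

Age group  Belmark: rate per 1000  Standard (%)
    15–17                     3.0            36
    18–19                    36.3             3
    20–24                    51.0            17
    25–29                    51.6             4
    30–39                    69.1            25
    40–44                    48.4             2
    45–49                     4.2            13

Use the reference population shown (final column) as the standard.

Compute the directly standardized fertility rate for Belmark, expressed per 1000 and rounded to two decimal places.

Standard weights: 0.36, 0.03, 0.17, 0.04, 0.25, 0.02, 0.13.
Standardized rate: 0.3600×3.0 + 0.0300×36.3 + 0.1700×51.0 + 0.0400×51.6 + 0.2500×69.1 + 0.0200×48.4 + 0.1300×4.2 = 31.6920 per 1000.

31.69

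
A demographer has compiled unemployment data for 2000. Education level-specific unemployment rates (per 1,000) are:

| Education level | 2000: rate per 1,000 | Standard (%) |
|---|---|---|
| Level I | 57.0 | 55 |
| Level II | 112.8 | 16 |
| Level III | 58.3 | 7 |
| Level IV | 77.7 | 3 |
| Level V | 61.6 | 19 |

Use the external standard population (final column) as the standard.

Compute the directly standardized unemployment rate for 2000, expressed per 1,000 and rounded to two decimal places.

67.51

Standard weights: 0.55, 0.16, 0.07, 0.03, 0.19.
Standardized rate: 0.5500×57.0 + 0.1600×112.8 + 0.0700×58.3 + 0.0300×77.7 + 0.1900×61.6 = 67.5140 per 1,000.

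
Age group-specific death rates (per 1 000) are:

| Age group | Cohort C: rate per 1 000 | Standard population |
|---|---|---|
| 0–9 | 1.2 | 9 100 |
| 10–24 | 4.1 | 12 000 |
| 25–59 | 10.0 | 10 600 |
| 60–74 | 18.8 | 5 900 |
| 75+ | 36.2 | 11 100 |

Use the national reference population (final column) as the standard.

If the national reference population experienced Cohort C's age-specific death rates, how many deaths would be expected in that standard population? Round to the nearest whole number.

Expected deaths = Σ (standard pop × age-specific rate ÷ 1 000)
= 9 100×1.2/1 000 + 12 000×4.1/1 000 + 10 600×10.0/1 000 + 5 900×18.8/1 000 + 11 100×36.2/1 000
= 10.92 + 49.20 + 106.00 + 110.92 + 401.82 = 678.86.

679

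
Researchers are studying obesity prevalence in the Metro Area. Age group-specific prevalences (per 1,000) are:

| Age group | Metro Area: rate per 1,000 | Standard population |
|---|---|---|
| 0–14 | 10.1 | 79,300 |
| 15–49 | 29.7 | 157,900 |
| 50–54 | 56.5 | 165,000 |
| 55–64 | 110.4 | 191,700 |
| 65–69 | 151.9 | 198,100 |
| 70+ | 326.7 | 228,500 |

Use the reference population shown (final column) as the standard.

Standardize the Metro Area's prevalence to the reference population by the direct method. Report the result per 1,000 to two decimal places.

137.89

Standard total = 1,020,500; weights = 0.0777, 0.1547, 0.1617, 0.1878, 0.1941, 0.2239.
Standardized rate: 0.0777×10.1 + 0.1547×29.7 + 0.1617×56.5 + 0.1878×110.4 + 0.1941×151.9 + 0.2239×326.7 = 137.8923 per 1,000.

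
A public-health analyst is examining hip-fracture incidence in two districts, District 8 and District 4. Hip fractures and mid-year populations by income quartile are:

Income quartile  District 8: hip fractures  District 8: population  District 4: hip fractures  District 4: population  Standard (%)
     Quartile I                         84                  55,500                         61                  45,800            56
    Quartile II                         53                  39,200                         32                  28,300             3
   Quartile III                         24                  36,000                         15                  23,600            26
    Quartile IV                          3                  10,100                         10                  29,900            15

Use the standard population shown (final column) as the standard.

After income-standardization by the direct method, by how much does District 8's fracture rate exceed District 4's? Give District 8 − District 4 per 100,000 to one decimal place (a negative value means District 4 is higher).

Income-specific rates per 100,000 for District 8: 151.35, 135.20, 66.67, 29.70.
For District 4: 133.19, 113.07, 63.56, 33.44.
Standard weights: 0.56, 0.03, 0.26, 0.15.
District 8: 0.5600×151.35 + 0.0300×135.20 + 0.2600×66.67 + 0.1500×29.70 = 110.6017 per 100,000.
District 4: 0.5600×133.19 + 0.0300×113.07 + 0.2600×63.56 + 0.1500×33.44 = 99.5195 per 100,000.
Difference = 110.6017 − 99.5195 = 11.0821.

11.1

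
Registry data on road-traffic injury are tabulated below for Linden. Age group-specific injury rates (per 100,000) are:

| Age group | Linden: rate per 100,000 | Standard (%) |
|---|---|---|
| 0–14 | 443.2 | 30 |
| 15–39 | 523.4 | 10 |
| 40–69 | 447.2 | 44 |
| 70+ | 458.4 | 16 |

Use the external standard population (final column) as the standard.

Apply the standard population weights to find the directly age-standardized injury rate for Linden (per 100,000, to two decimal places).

Standard weights: 0.30, 0.10, 0.44, 0.16.
Standardized rate: 0.3000×443.2 + 0.1000×523.4 + 0.4400×447.2 + 0.1600×458.4 = 455.4120 per 100,000.

455.41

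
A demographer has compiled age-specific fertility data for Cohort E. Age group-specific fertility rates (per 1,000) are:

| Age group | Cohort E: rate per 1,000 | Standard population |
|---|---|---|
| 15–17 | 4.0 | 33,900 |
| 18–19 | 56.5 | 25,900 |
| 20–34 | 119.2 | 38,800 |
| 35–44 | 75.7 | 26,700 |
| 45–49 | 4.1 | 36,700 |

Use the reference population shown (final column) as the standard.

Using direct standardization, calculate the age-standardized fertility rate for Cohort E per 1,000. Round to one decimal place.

51.8

Standard total = 162,000; weights = 0.2093, 0.1599, 0.2395, 0.1648, 0.2265.
Standardized rate: 0.2093×4.0 + 0.1599×56.5 + 0.2395×119.2 + 0.1648×75.7 + 0.2265×4.1 = 51.8245 per 1,000.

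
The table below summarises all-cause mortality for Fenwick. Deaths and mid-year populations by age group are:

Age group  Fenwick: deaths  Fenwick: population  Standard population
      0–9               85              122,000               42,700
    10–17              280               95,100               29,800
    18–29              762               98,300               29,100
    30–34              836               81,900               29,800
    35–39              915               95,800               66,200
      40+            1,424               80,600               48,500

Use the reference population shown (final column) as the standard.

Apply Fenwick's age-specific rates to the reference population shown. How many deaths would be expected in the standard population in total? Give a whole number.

2136

Age-specific rates per 1,000 for Fenwick: 0.697, 2.944, 7.752, 10.208, 9.551, 17.667.
Expected deaths = Σ (standard pop × age-specific rate ÷ 1,000)
= 42,700×0.697/1,000 + 29,800×2.944/1,000 + 29,100×7.752/1,000 + 29,800×10.208/1,000 + 66,200×9.551/1,000 + 48,500×17.667/1,000
= 29.75 + 87.74 + 225.58 + 304.19 + 632.29 + 856.87 = 2136.41.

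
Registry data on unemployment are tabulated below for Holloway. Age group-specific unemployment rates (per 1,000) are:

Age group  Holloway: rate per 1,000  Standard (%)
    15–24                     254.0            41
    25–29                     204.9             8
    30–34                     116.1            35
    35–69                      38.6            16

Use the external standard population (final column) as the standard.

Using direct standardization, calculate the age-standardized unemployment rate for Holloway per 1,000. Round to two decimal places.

Standard weights: 0.41, 0.08, 0.35, 0.16.
Standardized rate: 0.4100×254.0 + 0.0800×204.9 + 0.3500×116.1 + 0.1600×38.6 = 167.3430 per 1,000.

167.34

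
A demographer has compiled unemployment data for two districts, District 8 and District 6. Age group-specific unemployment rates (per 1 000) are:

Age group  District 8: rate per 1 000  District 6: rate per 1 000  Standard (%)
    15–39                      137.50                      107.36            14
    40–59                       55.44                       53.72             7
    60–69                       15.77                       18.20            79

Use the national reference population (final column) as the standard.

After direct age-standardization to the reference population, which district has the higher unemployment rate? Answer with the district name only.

Standard weights: 0.14, 0.07, 0.79.
District 8: 0.1400×137.50 + 0.0700×55.44 + 0.7900×15.77 = 35.5891 per 1 000.
District 6: 0.1400×107.36 + 0.0700×53.72 + 0.7900×18.20 = 33.1688 per 1 000.

District 8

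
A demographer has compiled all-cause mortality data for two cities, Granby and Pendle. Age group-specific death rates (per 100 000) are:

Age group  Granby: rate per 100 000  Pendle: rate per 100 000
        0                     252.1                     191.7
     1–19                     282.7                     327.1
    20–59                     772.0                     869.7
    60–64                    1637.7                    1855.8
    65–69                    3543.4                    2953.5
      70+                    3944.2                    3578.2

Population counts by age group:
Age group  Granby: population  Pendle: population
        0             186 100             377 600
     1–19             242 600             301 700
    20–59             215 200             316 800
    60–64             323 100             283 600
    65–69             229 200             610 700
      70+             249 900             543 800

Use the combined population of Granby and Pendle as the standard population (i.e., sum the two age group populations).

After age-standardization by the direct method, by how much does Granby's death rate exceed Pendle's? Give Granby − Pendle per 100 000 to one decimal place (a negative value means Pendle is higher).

Combined standard total = 3 880 300; weights = 0.1453, 0.1403, 0.1371, 0.1564, 0.2165, 0.2045.
Granby: 0.1453×252.1 + 0.1403×282.7 + 0.1371×772.0 + 0.1564×1637.7 + 0.2165×3543.4 + 0.2045×3944.2 = 2011.9300 per 100 000.
Pendle: 0.1453×191.7 + 0.1403×327.1 + 0.1371×869.7 + 0.1564×1855.8 + 0.2165×2953.5 + 0.2045×3578.2 = 1854.3304 per 100 000.
Difference = 2011.9300 − 1854.3304 = 157.5997.

157.6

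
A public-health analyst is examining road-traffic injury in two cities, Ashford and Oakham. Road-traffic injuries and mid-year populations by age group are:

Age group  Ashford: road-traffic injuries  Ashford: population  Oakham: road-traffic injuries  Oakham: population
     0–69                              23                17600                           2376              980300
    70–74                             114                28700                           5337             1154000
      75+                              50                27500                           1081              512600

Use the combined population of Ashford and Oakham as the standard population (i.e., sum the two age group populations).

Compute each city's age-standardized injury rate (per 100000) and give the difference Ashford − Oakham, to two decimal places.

-75.11

Age-specific rates per 100000 for Ashford: 130.68, 397.21, 181.82.
For Oakham: 242.37, 462.48, 210.89.
Combined standard total = 2720700; weights = 0.3668, 0.4347, 0.1985.
Ashford: 0.3668×130.68 + 0.4347×397.21 + 0.1985×181.82 = 256.6952 per 100000.
Oakham: 0.3668×242.37 + 0.4347×462.48 + 0.1985×210.89 = 331.8037 per 100000.
Difference = 256.6952 − 331.8037 = -75.1085.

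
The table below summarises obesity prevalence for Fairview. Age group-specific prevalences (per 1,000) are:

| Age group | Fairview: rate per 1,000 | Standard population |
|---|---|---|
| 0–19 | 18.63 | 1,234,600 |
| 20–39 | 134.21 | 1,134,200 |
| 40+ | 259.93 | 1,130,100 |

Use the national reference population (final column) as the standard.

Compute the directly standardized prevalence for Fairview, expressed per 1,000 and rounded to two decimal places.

134.03

Standard total = 3,498,900; weights = 0.3529, 0.3242, 0.3230.
Standardized rate: 0.3529×18.63 + 0.3242×134.21 + 0.3230×259.93 = 134.0331 per 1,000.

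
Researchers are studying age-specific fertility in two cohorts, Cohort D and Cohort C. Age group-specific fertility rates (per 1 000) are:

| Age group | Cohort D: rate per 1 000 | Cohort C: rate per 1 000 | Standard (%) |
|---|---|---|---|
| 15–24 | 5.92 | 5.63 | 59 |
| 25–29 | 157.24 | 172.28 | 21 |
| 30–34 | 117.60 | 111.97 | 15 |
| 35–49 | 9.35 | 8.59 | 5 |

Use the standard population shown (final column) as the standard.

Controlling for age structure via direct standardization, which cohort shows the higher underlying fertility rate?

Cohort C

Standard weights: 0.59, 0.21, 0.15, 0.05.
Cohort D: 0.5900×5.92 + 0.2100×157.24 + 0.1500×117.60 + 0.0500×9.35 = 54.6207 per 1 000.
Cohort C: 0.5900×5.63 + 0.2100×172.28 + 0.1500×111.97 + 0.0500×8.59 = 56.7255 per 1 000.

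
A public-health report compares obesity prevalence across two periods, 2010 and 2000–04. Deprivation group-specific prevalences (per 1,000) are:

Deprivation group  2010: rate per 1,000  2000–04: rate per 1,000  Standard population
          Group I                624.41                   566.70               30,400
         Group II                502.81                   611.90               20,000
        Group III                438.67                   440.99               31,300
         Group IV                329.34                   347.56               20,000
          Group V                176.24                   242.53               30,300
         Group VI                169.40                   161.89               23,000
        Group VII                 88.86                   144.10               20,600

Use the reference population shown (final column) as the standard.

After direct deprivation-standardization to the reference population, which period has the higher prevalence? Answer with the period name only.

Standard total = 175,600; weights = 0.1731, 0.1139, 0.1782, 0.1139, 0.1726, 0.1310, 0.1173.
2010: 0.1731×624.41 + 0.1139×502.81 + 0.1782×438.67 + 0.1139×329.34 + 0.1726×176.24 + 0.1310×169.40 + 0.1173×88.86 = 344.0901 per 1,000.
2000–04: 0.1731×566.70 + 0.1139×611.90 + 0.1782×440.99 + 0.1139×347.56 + 0.1726×242.53 + 0.1310×161.89 + 0.1173×144.10 = 365.9479 per 1,000.

2000–04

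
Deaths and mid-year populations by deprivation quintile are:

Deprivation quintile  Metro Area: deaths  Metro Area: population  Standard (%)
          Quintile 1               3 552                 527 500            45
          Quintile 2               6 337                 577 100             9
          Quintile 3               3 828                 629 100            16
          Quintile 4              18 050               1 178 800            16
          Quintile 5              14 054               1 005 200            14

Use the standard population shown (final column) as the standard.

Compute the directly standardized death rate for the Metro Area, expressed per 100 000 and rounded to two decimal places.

Deprivation-specific rates per 100 000 for the Metro Area: 673.36, 1098.08, 608.49, 1531.22, 1398.13.
Standard weights: 0.45, 0.09, 0.16, 0.16, 0.14.
Standardized rate: 0.4500×673.36 + 0.0900×1098.08 + 0.1600×608.49 + 0.1600×1531.22 + 0.1400×1398.13 = 939.9323 per 100 000.

939.93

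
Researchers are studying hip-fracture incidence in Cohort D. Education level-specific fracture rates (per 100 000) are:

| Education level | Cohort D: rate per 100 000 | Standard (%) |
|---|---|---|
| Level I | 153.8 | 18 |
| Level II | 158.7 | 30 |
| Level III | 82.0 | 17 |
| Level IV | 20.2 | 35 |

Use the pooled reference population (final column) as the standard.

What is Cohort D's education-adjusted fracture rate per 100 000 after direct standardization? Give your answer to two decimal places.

Standard weights: 0.18, 0.30, 0.17, 0.35.
Standardized rate: 0.1800×153.8 + 0.3000×158.7 + 0.1700×82.0 + 0.3500×20.2 = 96.3040 per 100 000.

96.30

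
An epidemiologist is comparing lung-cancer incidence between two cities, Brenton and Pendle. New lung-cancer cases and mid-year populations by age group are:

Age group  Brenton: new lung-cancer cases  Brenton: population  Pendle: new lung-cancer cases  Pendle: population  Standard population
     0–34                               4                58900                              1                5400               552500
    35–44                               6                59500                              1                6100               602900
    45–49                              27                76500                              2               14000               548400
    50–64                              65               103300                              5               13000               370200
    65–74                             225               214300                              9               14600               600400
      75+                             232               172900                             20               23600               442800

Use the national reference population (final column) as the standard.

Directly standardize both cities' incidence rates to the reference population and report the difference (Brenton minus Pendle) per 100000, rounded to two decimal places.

Age-specific rates per 100000 for Brenton: 6.79, 10.08, 35.29, 62.92, 104.99, 134.18.
For Pendle: 18.52, 16.39, 14.29, 38.46, 61.64, 84.75.
Standard total = 3117200; weights = 0.1772, 0.1934, 0.1759, 0.1188, 0.1926, 0.1421.
Brenton: 0.1772×6.79 + 0.1934×10.08 + 0.1759×35.29 + 0.1188×62.92 + 0.1926×104.99 + 0.1421×134.18 = 56.1192 per 100000.
Pendle: 0.1772×18.52 + 0.1934×16.39 + 0.1759×14.29 + 0.1188×38.46 + 0.1926×61.64 + 0.1421×84.75 = 37.4452 per 100000.
Difference = 56.1192 − 37.4452 = 18.6740.

18.67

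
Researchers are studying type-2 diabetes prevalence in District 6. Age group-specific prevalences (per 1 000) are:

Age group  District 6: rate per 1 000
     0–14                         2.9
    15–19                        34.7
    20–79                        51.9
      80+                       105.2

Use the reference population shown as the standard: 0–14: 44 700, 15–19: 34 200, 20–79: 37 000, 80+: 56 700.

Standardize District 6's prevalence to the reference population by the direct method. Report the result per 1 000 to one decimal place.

53.3

Standard total = 172 600; weights = 0.2590, 0.1981, 0.2144, 0.3285.
Standardized rate: 0.2590×2.9 + 0.1981×34.7 + 0.2144×51.9 + 0.3285×105.2 = 53.3112 per 1 000.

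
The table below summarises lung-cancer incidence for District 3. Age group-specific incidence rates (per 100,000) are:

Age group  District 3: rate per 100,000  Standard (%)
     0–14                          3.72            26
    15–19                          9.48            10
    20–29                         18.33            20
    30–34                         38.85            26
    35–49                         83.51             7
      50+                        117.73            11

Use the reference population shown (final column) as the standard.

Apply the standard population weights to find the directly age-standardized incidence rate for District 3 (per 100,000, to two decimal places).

34.48

Standard weights: 0.26, 0.10, 0.20, 0.26, 0.07, 0.11.
Standardized rate: 0.2600×3.72 + 0.1000×9.48 + 0.2000×18.33 + 0.2600×38.85 + 0.0700×83.51 + 0.1100×117.73 = 34.4782 per 100,000.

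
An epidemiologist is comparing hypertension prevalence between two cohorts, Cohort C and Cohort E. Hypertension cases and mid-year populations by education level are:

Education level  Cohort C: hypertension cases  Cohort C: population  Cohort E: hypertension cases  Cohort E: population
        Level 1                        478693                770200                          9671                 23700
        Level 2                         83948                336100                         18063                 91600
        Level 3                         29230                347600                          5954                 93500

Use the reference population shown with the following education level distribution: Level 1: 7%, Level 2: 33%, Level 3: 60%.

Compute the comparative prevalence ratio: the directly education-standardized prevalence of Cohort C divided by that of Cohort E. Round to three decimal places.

Education-specific rates per 1000 for Cohort C: 621.518, 249.771, 84.091.
For Cohort E: 408.059, 197.194, 63.679.
Standard weights: 0.07, 0.33, 0.60.
Cohort C: 0.0700×621.518 + 0.3300×249.771 + 0.6000×84.091 = 176.3852 per 1000.
Cohort E: 0.0700×408.059 + 0.3300×197.194 + 0.6000×63.679 = 131.8457 per 1000.
Ratio = 176.3852 ÷ 131.8457 = 1.33781.

1.338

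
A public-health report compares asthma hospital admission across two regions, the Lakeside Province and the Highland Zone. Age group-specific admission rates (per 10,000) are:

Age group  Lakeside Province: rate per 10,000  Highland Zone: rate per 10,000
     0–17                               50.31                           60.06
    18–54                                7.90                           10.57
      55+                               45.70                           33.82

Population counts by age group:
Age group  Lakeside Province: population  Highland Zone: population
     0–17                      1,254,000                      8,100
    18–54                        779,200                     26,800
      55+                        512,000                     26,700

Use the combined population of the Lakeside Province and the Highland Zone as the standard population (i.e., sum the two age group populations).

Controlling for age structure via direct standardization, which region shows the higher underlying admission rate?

Combined standard total = 2,606,800; weights = 0.4842, 0.3092, 0.2067.
The Lakeside Province: 0.4842×50.31 + 0.3092×7.90 + 0.2067×45.70 = 36.2445 per 10,000.
The Highland Zone: 0.4842×60.06 + 0.3092×10.57 + 0.2067×33.82 = 39.3356 per 10,000.
The crude rates (36.40 vs 27.16) would put the Lakeside Province higher, but that reflects its age composition; once standardized to a common age structure, the Highland Zone has the higher underlying rate.

Highland Zone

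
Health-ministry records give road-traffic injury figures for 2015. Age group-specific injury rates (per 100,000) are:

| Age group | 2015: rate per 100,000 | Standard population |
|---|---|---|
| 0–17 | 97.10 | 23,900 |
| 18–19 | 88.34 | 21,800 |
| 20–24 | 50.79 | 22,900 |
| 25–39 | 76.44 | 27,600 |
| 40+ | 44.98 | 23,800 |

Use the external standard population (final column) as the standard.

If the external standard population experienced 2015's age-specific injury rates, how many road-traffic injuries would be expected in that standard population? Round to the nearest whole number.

Expected road-traffic injuries = Σ (standard pop × age-specific rate ÷ 100,000)
= 23,900×97.10/100,000 + 21,800×88.34/100,000 + 22,900×50.79/100,000 + 27,600×76.44/100,000 + 23,800×44.98/100,000
= 23.21 + 19.26 + 11.63 + 21.10 + 10.71 = 85.90.

86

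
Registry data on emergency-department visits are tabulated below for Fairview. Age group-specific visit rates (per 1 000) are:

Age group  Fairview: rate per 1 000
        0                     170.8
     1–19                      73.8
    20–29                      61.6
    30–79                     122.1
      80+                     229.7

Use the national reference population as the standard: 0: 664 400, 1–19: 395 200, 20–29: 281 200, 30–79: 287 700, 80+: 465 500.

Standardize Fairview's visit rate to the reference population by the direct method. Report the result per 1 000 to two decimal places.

Standard total = 2 094 000; weights = 0.3173, 0.1887, 0.1343, 0.1374, 0.2223.
Standardized rate: 0.3173×170.8 + 0.1887×73.8 + 0.1343×61.6 + 0.1374×122.1 + 0.2223×229.7 = 144.2315 per 1 000.

144.23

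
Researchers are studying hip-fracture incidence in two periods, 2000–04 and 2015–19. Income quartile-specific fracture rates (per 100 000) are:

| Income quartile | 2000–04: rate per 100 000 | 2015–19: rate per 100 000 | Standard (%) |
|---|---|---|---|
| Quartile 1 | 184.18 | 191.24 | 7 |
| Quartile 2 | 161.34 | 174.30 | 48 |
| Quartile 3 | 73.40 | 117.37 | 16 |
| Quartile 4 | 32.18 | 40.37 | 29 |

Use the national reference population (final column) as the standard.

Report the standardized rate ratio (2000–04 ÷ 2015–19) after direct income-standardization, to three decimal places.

Standard weights: 0.07, 0.48, 0.16, 0.29.
2000–04: 0.0700×184.18 + 0.4800×161.34 + 0.1600×73.40 + 0.2900×32.18 = 111.4120 per 100 000.
2015–19: 0.0700×191.24 + 0.4800×174.30 + 0.1600×117.37 + 0.2900×40.37 = 127.5373 per 100 000.
Ratio = 111.4120 ÷ 127.5373 = 0.87356.

0.874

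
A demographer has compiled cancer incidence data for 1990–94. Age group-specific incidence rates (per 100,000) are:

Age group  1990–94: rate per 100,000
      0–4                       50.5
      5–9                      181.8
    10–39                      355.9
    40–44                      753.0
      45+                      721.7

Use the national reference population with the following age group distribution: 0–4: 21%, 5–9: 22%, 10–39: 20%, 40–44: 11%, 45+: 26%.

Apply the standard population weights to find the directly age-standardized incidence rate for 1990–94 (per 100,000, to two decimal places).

392.25

Standard weights: 0.21, 0.22, 0.20, 0.11, 0.26.
Standardized rate: 0.2100×50.5 + 0.2200×181.8 + 0.2000×355.9 + 0.1100×753.0 + 0.2600×721.7 = 392.2530 per 100,000.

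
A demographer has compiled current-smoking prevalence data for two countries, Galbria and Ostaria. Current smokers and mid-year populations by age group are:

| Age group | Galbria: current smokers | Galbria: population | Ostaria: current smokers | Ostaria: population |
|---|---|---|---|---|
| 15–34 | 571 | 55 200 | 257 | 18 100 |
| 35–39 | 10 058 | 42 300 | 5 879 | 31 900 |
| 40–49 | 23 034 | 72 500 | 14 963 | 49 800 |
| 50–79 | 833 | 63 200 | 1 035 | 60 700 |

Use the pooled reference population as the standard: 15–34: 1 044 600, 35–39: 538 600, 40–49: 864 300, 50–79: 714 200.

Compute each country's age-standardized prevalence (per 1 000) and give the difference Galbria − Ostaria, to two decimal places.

Age-specific rates per 1 000 for Galbria: 10.344, 237.778, 317.710, 13.180.
For Ostaria: 14.199, 184.295, 300.462, 17.051.
Standard total = 3 161 700; weights = 0.3304, 0.1704, 0.2734, 0.2259.
Galbria: 0.3304×10.344 + 0.1704×237.778 + 0.2734×317.710 + 0.2259×13.180 = 133.7518 per 1 000.
Ostaria: 0.3304×14.199 + 0.1704×184.295 + 0.2734×300.462 + 0.2259×17.051 = 122.0737 per 1 000.
Difference = 133.7518 − 122.0737 = 11.6782.

11.68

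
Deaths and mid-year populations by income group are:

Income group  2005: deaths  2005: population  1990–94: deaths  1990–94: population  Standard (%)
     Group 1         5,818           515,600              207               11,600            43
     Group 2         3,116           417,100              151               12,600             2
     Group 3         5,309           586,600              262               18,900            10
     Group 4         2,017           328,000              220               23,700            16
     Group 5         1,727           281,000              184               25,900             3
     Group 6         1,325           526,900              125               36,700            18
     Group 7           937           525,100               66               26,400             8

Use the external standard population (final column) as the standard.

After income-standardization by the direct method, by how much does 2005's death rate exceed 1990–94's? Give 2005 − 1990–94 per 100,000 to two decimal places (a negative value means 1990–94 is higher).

Income-specific rates per 100,000 for 2005: 1128.39, 747.06, 905.05, 614.94, 614.59, 251.47, 178.44.
For 1990–94: 1784.48, 1198.41, 1386.24, 928.27, 710.42, 340.60, 250.00.
Standard weights: 0.43, 0.02, 0.10, 0.16, 0.03, 0.18, 0.08.
2005: 0.4300×1128.39 + 0.0200×747.06 + 0.1000×905.05 + 0.1600×614.94 + 0.0300×614.59 + 0.1800×251.47 + 0.0800×178.44 = 767.0234 per 100,000.
1990–94: 0.4300×1784.48 + 0.0200×1198.41 + 0.1000×1386.24 + 0.1600×928.27 + 0.0300×710.42 + 0.1800×340.60 + 0.0800×250.00 = 1181.0640 per 100,000.
Difference = 767.0234 − 1181.0640 = -414.0406.

-414.04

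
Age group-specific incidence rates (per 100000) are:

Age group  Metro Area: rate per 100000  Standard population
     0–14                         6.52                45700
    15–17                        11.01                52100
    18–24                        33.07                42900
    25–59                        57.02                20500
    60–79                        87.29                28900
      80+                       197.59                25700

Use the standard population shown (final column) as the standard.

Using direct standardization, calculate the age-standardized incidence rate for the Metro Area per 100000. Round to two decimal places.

Standard total = 215800; weights = 0.2118, 0.2414, 0.1988, 0.0950, 0.1339, 0.1191.
Standardized rate: 0.2118×6.52 + 0.2414×11.01 + 0.1988×33.07 + 0.0950×57.02 + 0.1339×87.29 + 0.1191×197.59 = 51.2509 per 100000.

51.25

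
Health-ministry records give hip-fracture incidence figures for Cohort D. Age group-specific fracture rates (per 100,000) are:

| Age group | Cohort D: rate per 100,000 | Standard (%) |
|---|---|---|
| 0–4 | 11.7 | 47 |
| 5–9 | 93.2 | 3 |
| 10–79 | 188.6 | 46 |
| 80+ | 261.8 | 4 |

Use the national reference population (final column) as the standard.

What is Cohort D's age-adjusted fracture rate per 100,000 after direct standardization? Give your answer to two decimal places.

Standard weights: 0.47, 0.03, 0.46, 0.04.
Standardized rate: 0.4700×11.7 + 0.0300×93.2 + 0.4600×188.6 + 0.0400×261.8 = 105.5230 per 100,000.

105.52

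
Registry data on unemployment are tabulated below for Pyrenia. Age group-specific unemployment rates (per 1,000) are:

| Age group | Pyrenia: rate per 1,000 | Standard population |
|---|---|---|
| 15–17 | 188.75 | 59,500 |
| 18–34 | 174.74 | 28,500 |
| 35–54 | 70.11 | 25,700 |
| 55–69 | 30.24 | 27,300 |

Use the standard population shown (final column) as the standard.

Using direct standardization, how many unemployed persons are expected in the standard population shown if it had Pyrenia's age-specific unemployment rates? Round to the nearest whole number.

Expected unemployed persons = Σ (standard pop × age-specific rate ÷ 1,000)
= 59,500×188.75/1,000 + 28,500×174.74/1,000 + 25,700×70.11/1,000 + 27,300×30.24/1,000
= 11230.62 + 4980.09 + 1801.83 + 825.55 = 18838.09.

18838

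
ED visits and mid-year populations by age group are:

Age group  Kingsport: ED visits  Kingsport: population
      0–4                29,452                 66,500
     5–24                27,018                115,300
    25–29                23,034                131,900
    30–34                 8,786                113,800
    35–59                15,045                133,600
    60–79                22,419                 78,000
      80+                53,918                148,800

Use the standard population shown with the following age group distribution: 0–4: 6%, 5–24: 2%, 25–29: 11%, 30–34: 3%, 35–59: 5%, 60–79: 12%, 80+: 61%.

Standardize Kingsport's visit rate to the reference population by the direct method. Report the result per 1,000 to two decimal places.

313.94

Age-specific rates per 1,000 for Kingsport: 442.887, 234.328, 174.632, 77.206, 112.612, 287.423, 362.352.
Standard weights: 0.06, 0.02, 0.11, 0.03, 0.05, 0.12, 0.61.
Standardized rate: 0.0600×442.887 + 0.0200×234.328 + 0.1100×174.632 + 0.0300×77.206 + 0.0500×112.612 + 0.1200×287.423 + 0.6100×362.352 = 313.9417 per 1,000.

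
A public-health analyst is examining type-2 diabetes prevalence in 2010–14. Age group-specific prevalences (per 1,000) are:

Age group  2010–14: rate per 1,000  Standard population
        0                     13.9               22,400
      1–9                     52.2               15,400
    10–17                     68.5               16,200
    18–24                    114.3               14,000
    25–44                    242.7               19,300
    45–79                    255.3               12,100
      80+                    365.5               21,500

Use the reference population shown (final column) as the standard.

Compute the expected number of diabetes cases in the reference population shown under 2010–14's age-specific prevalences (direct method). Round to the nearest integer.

Expected diabetes cases = Σ (standard pop × age-specific rate ÷ 1,000)
= 22,400×13.9/1,000 + 15,400×52.2/1,000 + 16,200×68.5/1,000 + 14,000×114.3/1,000 + 19,300×242.7/1,000 + 12,100×255.3/1,000 + 21,500×365.5/1,000
= 311.36 + 803.88 + 1109.70 + 1600.20 + 4684.11 + 3089.13 + 7858.25 = 19456.63.

19457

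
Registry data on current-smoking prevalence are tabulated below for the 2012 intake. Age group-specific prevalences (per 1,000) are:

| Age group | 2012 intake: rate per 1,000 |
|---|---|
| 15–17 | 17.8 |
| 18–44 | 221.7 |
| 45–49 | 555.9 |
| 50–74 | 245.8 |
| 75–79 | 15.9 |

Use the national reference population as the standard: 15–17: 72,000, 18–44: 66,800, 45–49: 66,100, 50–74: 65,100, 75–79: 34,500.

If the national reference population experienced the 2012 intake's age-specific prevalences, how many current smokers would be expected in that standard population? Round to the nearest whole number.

Expected current smokers = Σ (standard pop × age-specific rate ÷ 1,000)
= 72,000×17.8/1,000 + 66,800×221.7/1,000 + 66,100×555.9/1,000 + 65,100×245.8/1,000 + 34,500×15.9/1,000
= 1281.60 + 14809.56 + 36744.99 + 16001.58 + 548.55 = 69386.28.

69386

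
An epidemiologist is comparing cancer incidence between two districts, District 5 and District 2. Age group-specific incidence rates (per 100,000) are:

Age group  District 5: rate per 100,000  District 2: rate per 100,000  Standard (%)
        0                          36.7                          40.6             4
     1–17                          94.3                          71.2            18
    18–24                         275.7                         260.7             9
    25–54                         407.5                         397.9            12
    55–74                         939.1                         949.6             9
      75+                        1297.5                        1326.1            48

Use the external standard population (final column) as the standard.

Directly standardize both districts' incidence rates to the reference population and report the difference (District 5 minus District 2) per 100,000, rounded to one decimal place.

-8.2

Standard weights: 0.04, 0.18, 0.09, 0.12, 0.09, 0.48.
District 5: 0.0400×36.7 + 0.1800×94.3 + 0.0900×275.7 + 0.1200×407.5 + 0.0900×939.1 + 0.4800×1297.5 = 799.4740 per 100,000.
District 2: 0.0400×40.6 + 0.1800×71.2 + 0.0900×260.7 + 0.1200×397.9 + 0.0900×949.6 + 0.4800×1326.1 = 807.6430 per 100,000.
Difference = 799.4740 − 807.6430 = -8.1690.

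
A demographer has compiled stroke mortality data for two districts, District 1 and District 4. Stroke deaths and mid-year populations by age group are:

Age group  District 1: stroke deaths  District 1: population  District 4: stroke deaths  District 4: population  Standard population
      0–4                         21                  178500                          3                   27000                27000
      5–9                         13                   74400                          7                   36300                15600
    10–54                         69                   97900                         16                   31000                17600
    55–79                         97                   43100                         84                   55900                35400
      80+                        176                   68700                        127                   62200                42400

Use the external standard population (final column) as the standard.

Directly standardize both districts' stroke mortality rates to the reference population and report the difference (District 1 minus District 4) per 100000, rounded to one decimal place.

37.5

Age-specific rates per 100000 for District 1: 11.76, 17.47, 70.48, 225.06, 256.19.
For District 4: 11.11, 19.28, 51.61, 150.27, 204.18.
Standard total = 138000; weights = 0.1957, 0.1130, 0.1275, 0.2565, 0.3072.
District 1: 0.1957×11.76 + 0.1130×17.47 + 0.1275×70.48 + 0.2565×225.06 + 0.3072×256.19 = 149.7104 per 100000.
District 4: 0.1957×11.11 + 0.1130×19.28 + 0.1275×51.61 + 0.2565×150.27 + 0.3072×204.18 = 112.2170 per 100000.
Difference = 149.7104 − 112.2170 = 37.4934.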